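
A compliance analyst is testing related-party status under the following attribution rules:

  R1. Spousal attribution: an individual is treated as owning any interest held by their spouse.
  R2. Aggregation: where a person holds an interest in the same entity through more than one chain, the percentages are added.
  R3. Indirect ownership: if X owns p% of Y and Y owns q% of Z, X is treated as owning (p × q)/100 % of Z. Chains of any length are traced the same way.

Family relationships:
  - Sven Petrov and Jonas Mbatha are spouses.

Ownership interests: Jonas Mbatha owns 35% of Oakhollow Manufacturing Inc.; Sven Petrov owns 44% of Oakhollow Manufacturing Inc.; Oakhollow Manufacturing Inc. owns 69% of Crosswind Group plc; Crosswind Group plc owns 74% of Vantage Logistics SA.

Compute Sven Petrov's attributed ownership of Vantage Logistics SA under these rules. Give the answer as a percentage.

By spousal attribution (R1), Sven Petrov is treated as also owning Jonas Mbatha's interest in Oakhollow Manufacturing Inc, giving 44% + 35% = 79%.
Chain via Oakhollow Manufacturing Inc. → Crosswind Group plc (R3): 79% × 69% × 74% = 40.3374% of Vantage Logistics SA.

40.3374%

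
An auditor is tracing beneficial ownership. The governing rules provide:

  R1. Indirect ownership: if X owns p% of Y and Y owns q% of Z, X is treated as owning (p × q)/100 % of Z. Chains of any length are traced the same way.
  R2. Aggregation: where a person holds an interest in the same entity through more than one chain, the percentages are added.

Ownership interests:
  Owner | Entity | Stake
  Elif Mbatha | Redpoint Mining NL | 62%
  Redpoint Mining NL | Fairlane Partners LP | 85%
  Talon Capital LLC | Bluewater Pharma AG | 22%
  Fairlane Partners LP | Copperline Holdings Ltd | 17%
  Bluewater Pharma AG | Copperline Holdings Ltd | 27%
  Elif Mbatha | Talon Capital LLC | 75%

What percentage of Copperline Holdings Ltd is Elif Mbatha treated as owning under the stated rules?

13.414%

Chain via Redpoint Mining NL → Fairlane Partners LP (R1): 62% × 85% × 17% = 8.959% of Copperline Holdings Ltd.
Chain via Talon Capital LLC → Bluewater Pharma AG (R1): 75% × 22% × 27% = 4.455% of Copperline Holdings Ltd.
Aggregating (R2): 8.959% + 4.455% = 13.414%.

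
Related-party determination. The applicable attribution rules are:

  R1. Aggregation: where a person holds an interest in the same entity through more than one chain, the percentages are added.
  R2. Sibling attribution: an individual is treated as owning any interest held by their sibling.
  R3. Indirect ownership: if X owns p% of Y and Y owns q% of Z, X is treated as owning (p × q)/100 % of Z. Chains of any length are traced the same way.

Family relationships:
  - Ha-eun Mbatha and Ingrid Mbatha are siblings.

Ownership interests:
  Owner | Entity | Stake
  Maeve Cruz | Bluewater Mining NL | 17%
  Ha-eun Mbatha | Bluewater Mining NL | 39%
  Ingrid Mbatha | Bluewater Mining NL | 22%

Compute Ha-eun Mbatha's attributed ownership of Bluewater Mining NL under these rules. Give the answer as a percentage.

By sibling attribution (R2), Ha-eun Mbatha is treated as also owning Ingrid Mbatha's interest in Bluewater Mining NL, giving 39% + 22% = 61%.
Direct interest in Bluewater Mining NL: 61%.

61%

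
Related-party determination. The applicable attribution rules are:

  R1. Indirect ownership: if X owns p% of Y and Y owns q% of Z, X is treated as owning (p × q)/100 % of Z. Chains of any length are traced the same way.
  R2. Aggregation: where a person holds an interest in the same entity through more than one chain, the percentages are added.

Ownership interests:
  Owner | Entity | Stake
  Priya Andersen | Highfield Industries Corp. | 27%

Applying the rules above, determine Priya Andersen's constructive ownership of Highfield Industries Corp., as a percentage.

27%

Direct interest in Highfield Industries Corp: 27%.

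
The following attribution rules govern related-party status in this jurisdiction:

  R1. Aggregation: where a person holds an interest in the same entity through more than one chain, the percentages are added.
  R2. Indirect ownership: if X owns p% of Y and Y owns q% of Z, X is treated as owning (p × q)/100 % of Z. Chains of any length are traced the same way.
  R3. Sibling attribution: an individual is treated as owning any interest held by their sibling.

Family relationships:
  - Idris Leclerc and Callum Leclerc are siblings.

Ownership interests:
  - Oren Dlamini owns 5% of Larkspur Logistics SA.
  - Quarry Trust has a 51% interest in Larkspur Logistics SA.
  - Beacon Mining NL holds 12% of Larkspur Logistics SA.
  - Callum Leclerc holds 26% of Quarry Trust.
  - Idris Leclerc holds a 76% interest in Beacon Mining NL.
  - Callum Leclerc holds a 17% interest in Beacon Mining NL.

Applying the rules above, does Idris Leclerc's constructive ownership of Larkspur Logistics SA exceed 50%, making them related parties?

No

By sibling attribution (R3), Idris Leclerc is treated as also owning Callum Leclerc's interest in Beacon Mining NL, giving 76% + 17% = 93%.
By sibling attribution (R3), Idris Leclerc is treated as owning Callum Leclerc's 26% interest in Quarry Trust.
Chain via Beacon Mining NL (R2): 93% × 12% = 11.16% of Larkspur Logistics SA.
Chain via Quarry Trust (R2): 26% × 51% = 13.26% of Larkspur Logistics SA.
Aggregating (R1): 11.16% + 13.26% = 24.42%.
24.42% does not exceed the 50% threshold, so Idris is not a related party to Larkspur Logistics SA.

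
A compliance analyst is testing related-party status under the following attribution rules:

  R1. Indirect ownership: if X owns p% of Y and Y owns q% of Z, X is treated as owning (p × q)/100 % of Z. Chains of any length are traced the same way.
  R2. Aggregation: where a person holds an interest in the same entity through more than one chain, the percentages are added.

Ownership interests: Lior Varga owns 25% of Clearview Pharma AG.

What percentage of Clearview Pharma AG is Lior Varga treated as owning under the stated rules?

Direct interest in Clearview Pharma AG: 25%.

25%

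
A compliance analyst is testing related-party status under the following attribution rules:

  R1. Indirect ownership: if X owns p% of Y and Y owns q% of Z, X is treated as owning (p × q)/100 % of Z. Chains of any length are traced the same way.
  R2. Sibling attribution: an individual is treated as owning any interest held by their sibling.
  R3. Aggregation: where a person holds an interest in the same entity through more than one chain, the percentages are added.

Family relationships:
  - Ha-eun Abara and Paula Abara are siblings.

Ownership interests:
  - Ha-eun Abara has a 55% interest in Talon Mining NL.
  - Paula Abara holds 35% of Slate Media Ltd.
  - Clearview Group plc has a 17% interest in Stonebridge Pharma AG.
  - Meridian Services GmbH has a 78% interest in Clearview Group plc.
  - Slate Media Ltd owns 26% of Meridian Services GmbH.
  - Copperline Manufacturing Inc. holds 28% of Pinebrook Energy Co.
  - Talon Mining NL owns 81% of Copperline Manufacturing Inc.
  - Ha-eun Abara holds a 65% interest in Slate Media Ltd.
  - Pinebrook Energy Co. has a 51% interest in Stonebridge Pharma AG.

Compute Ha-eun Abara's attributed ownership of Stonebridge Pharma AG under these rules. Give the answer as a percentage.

9.80934%

By sibling attribution (R2), Ha-eun Abara is treated as also owning Paula Abara's interest in Slate Media Ltd, giving 65% + 35% = 100%.
Chain via Talon Mining NL → Copperline Manufacturing Inc. → Pinebrook Energy Co. (R1): 55% × 81% × 28% × 51% = 6.36174% of Stonebridge Pharma AG.
Chain via Slate Media Ltd → Meridian Services GmbH → Clearview Group plc (R1): 100% × 26% × 78% × 17% = 3.4476% of Stonebridge Pharma AG.
Aggregating (R3): 6.36174% + 3.4476% = 9.80934%.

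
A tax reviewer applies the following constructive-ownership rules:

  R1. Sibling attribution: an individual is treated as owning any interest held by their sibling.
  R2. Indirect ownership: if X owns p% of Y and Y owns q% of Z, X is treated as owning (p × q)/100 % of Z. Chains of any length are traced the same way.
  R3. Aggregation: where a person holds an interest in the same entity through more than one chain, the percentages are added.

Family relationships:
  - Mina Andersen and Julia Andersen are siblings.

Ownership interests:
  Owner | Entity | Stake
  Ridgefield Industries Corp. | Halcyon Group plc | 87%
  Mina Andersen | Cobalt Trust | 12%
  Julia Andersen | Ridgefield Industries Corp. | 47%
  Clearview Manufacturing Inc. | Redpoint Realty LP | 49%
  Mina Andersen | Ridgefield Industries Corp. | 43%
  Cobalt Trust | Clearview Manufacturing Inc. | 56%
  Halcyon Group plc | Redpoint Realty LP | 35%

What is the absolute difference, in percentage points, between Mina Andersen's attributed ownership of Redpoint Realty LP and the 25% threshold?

5.6978

By sibling attribution (R1), Mina Andersen is treated as also owning Julia Andersen's interest in Ridgefield Industries Corp, giving 43% + 47% = 90%.
Chain via Cobalt Trust → Clearview Manufacturing Inc. (R2): 12% × 56% × 49% = 3.2928% of Redpoint Realty LP.
Chain via Ridgefield Industries Corp. → Halcyon Group plc (R2): 90% × 87% × 35% = 27.405% of Redpoint Realty LP.
Aggregating (R3): 3.2928% + 27.405% = 30.6978%.
30.6978% exceeds the 25% threshold by 5.6978 percentage points.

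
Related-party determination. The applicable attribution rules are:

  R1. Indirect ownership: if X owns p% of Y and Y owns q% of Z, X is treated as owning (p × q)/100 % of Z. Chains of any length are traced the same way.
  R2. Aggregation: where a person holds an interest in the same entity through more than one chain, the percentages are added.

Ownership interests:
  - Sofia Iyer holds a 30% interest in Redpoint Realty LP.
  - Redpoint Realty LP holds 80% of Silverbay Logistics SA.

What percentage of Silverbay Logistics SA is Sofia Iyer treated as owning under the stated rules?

24%

Chain via Redpoint Realty LP (R1): 30% × 80% = 24% of Silverbay Logistics SA.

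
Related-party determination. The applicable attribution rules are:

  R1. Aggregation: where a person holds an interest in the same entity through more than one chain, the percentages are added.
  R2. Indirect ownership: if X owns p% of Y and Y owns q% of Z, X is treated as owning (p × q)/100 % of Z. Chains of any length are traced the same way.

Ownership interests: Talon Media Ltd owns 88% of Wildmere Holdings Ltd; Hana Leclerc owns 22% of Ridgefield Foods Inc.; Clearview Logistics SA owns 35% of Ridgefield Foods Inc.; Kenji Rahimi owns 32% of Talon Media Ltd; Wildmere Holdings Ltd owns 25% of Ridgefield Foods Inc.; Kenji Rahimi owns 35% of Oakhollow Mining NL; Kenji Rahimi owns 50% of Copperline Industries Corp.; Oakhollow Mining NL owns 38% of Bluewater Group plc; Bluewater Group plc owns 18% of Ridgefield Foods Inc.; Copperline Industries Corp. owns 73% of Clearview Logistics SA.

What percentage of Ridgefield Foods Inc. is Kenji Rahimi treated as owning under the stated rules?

Chain via Copperline Industries Corp. → Clearview Logistics SA (R2): 50% × 73% × 35% = 12.775% of Ridgefield Foods Inc.
Chain via Oakhollow Mining NL → Bluewater Group plc (R2): 35% × 38% × 18% = 2.394% of Ridgefield Foods Inc.
Chain via Talon Media Ltd → Wildmere Holdings Ltd (R2): 32% × 88% × 25% = 7.04% of Ridgefield Foods Inc.
Aggregating (R1): 12.775% + 2.394% + 7.04% = 22.209%.

22.209%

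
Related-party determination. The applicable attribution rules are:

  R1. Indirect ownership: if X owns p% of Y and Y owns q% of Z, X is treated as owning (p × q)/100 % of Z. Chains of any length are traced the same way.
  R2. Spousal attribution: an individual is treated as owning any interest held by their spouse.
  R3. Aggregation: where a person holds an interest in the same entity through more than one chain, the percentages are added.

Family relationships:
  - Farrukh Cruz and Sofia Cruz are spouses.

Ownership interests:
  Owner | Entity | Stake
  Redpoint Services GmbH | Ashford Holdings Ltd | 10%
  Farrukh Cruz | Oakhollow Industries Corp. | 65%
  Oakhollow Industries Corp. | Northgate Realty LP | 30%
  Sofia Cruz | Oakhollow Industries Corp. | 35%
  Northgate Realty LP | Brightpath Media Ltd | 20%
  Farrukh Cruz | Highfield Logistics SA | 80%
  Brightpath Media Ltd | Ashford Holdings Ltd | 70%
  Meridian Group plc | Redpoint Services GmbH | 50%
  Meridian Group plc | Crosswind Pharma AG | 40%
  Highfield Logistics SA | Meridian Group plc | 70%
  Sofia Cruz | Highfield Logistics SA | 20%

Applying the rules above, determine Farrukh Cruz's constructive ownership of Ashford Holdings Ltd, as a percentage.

7.7%

By spousal attribution (R2), Farrukh Cruz is treated as also owning Sofia Cruz's interest in Highfield Logistics SA, giving 80% + 20% = 100%.
By spousal attribution (R2), Farrukh Cruz is treated as also owning Sofia Cruz's interest in Oakhollow Industries Corp, giving 65% + 35% = 100%.
Chain via Highfield Logistics SA → Meridian Group plc → Redpoint Services GmbH (R1): 100% × 70% × 50% × 10% = 3.5% of Ashford Holdings Ltd.
Chain via Oakhollow Industries Corp. → Northgate Realty LP → Brightpath Media Ltd (R1): 100% × 30% × 20% × 70% = 4.2% of Ashford Holdings Ltd.
Aggregating (R3): 3.5% + 4.2% = 7.7%.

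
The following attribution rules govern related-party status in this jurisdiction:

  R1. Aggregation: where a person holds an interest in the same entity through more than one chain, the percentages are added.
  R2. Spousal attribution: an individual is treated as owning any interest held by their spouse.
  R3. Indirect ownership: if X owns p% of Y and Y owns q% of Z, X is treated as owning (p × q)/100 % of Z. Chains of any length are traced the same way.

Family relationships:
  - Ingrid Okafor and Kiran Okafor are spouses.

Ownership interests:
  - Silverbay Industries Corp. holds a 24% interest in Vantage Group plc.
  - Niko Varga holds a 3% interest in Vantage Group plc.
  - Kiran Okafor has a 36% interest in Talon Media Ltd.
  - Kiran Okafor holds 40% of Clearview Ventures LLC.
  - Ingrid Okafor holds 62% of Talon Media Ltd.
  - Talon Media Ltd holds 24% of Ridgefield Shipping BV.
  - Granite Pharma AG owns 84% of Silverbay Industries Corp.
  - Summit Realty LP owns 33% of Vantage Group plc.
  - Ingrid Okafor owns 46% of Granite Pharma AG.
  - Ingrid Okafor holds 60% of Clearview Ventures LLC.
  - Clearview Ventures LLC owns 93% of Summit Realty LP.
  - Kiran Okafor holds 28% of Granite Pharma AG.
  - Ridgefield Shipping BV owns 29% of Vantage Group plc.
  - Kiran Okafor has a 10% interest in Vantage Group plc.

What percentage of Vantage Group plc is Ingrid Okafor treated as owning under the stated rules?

By spousal attribution (R2), Ingrid Okafor is treated as also owning Kiran Okafor's interest in Clearview Ventures LLC, giving 60% + 40% = 100%.
By spousal attribution (R2), Ingrid Okafor is treated as also owning Kiran Okafor's interest in Talon Media Ltd, giving 62% + 36% = 98%.
By spousal attribution (R2), Ingrid Okafor is treated as also owning Kiran Okafor's interest in Granite Pharma AG, giving 46% + 28% = 74%.
By spousal attribution (R2), Ingrid Okafor is treated as owning Kiran Okafor's 10% interest in Vantage Group plc.
Chain via Clearview Ventures LLC → Summit Realty LP (R3): 100% × 93% × 33% = 30.69% of Vantage Group plc.
Chain via Talon Media Ltd → Ridgefield Shipping BV (R3): 98% × 24% × 29% = 6.8208% of Vantage Group plc.
Chain via Granite Pharma AG → Silverbay Industries Corp. (R3): 74% × 84% × 24% = 14.9184% of Vantage Group plc.
Direct interest in Vantage Group plc: 10%.
Aggregating (R1): 30.69% + 6.8208% + 14.9184% + 10% = 62.4292%.

62.4292%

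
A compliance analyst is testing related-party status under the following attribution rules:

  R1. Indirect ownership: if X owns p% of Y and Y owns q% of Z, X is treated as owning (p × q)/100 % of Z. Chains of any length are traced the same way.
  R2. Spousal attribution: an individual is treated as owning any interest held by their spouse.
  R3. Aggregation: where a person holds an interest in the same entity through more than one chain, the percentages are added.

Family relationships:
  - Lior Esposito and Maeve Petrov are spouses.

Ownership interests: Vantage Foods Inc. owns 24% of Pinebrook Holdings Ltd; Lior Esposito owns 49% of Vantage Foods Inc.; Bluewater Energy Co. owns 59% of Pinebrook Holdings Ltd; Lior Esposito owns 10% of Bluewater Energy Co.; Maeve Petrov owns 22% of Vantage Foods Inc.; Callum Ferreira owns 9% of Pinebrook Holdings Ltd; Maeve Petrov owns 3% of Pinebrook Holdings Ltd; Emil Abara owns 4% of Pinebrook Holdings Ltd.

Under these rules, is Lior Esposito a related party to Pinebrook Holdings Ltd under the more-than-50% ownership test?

By spousal attribution (R2), Lior Esposito is treated as also owning Maeve Petrov's interest in Vantage Foods Inc, giving 49% + 22% = 71%.
By spousal attribution (R2), Lior Esposito is treated as owning Maeve Petrov's 3% interest in Pinebrook Holdings Ltd.
Chain via Vantage Foods Inc. (R1): 71% × 24% = 17.04% of Pinebrook Holdings Ltd.
Chain via Bluewater Energy Co. (R1): 10% × 59% = 5.9% of Pinebrook Holdings Ltd.
Direct interest in Pinebrook Holdings Ltd: 3%.
Aggregating (R3): 17.04% + 5.9% + 3% = 25.94%.
25.94% does not exceed the 50% threshold, so Lior is not a related party to Pinebrook Holdings Ltd.

No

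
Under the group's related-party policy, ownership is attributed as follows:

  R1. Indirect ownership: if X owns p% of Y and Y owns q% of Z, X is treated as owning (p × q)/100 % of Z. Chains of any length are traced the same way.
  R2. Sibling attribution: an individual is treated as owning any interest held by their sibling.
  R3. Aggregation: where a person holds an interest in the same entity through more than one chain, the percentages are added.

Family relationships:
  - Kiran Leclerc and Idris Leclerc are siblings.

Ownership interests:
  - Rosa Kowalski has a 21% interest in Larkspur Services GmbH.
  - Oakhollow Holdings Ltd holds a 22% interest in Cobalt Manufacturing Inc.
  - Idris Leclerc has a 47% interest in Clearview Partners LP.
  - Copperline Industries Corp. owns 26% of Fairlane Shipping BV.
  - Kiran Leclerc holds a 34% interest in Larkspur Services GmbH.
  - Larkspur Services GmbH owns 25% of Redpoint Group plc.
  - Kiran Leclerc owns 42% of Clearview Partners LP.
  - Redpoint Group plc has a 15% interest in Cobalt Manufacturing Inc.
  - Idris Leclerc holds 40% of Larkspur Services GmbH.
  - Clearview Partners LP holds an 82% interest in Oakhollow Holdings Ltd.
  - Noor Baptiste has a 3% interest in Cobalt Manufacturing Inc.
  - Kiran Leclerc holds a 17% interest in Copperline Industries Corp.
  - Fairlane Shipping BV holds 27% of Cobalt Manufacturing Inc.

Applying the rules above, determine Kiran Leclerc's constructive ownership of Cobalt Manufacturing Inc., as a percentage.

By sibling attribution (R2), Kiran Leclerc is treated as also owning Idris Leclerc's interest in Clearview Partners LP, giving 42% + 47% = 89%.
By sibling attribution (R2), Kiran Leclerc is treated as also owning Idris Leclerc's interest in Larkspur Services GmbH, giving 34% + 40% = 74%.
Chain via Clearview Partners LP → Oakhollow Holdings Ltd (R1): 89% × 82% × 22% = 16.0556% of Cobalt Manufacturing Inc.
Chain via Copperline Industries Corp. → Fairlane Shipping BV (R1): 17% × 26% × 27% = 1.1934% of Cobalt Manufacturing Inc.
Chain via Larkspur Services GmbH → Redpoint Group plc (R1): 74% × 25% × 15% = 2.775% of Cobalt Manufacturing Inc.
Aggregating (R3): 16.0556% + 1.1934% + 2.775% = 20.024%.

20.024%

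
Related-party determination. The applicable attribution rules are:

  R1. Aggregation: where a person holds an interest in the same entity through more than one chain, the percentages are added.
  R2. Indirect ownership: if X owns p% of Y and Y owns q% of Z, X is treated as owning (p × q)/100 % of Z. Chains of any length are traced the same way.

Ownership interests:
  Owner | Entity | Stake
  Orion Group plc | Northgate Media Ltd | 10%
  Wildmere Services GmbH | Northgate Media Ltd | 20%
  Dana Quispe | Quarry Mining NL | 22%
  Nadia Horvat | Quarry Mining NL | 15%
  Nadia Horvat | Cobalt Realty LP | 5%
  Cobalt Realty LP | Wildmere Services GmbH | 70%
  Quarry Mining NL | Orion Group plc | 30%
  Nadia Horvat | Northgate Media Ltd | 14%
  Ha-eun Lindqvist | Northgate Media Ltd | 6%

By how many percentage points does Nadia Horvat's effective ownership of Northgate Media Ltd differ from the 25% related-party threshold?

Chain via Cobalt Realty LP → Wildmere Services GmbH (R2): 5% × 70% × 20% = 0.7% of Northgate Media Ltd.
Chain via Quarry Mining NL → Orion Group plc (R2): 15% × 30% × 10% = 0.45% of Northgate Media Ltd.
Direct interest in Northgate Media Ltd: 14%.
Aggregating (R1): 0.7% + 0.45% + 14% = 15.15%.
15.15% falls short of the 25% threshold by 9.85 percentage points.

9.85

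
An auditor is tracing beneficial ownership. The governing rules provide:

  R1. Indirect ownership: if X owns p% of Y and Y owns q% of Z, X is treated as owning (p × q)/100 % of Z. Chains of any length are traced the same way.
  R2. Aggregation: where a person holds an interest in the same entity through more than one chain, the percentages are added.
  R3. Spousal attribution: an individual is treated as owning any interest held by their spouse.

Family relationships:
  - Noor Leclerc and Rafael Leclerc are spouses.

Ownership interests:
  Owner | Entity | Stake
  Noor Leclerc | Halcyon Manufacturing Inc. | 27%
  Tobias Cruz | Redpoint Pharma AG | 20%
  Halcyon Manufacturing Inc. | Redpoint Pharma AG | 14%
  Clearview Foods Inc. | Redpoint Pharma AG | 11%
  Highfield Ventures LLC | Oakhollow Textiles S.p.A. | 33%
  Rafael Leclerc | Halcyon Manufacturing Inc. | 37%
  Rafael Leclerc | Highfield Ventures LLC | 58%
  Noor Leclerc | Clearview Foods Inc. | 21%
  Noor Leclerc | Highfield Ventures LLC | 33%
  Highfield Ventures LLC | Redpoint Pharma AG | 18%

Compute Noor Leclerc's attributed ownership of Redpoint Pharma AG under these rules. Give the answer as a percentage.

27.65%

By spousal attribution (R3), Noor Leclerc is treated as also owning Rafael Leclerc's interest in Halcyon Manufacturing Inc, giving 27% + 37% = 64%.
By spousal attribution (R3), Noor Leclerc is treated as also owning Rafael Leclerc's interest in Highfield Ventures LLC, giving 33% + 58% = 91%.
Chain via Clearview Foods Inc. (R1): 21% × 11% = 2.31% of Redpoint Pharma AG.
Chain via Halcyon Manufacturing Inc. (R1): 64% × 14% = 8.96% of Redpoint Pharma AG.
Chain via Highfield Ventures LLC (R1): 91% × 18% = 16.38% of Redpoint Pharma AG.
Aggregating (R2): 2.31% + 8.96% + 16.38% = 27.65%.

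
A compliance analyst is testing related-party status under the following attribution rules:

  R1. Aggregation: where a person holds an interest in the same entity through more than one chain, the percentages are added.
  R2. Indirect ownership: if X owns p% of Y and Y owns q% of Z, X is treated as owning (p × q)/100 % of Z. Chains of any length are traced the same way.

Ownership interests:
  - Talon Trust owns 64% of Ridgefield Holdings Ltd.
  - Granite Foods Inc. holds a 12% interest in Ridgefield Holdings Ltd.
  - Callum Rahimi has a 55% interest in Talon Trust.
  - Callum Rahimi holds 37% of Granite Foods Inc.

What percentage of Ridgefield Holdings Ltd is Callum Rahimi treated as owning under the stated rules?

39.64%

Chain via Talon Trust (R2): 55% × 64% = 35.2% of Ridgefield Holdings Ltd.
Chain via Granite Foods Inc. (R2): 37% × 12% = 4.44% of Ridgefield Holdings Ltd.
Aggregating (R1): 35.2% + 4.44% = 39.64%.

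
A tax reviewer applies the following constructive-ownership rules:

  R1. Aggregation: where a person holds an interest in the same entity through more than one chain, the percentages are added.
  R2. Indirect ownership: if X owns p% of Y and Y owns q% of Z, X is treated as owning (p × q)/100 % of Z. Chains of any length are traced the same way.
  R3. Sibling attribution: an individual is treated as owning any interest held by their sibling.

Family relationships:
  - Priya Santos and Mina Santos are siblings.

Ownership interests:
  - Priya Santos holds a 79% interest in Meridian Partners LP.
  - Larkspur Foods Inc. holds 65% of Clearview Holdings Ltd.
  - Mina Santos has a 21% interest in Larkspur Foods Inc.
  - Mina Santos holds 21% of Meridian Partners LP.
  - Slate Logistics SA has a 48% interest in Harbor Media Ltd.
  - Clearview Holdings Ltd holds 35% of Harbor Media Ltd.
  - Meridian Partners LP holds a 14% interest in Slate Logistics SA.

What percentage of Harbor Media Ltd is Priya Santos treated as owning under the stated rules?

By sibling attribution (R3), Priya Santos is treated as also owning Mina Santos's interest in Meridian Partners LP, giving 79% + 21% = 100%.
By sibling attribution (R3), Priya Santos is treated as owning Mina Santos's 21% interest in Larkspur Foods Inc.
Chain via Meridian Partners LP → Slate Logistics SA (R2): 100% × 14% × 48% = 6.72% of Harbor Media Ltd.
Chain via Larkspur Foods Inc. → Clearview Holdings Ltd (R2): 21% × 65% × 35% = 4.7775% of Harbor Media Ltd.
Aggregating (R1): 6.72% + 4.7775% = 11.4975%.

11.4975%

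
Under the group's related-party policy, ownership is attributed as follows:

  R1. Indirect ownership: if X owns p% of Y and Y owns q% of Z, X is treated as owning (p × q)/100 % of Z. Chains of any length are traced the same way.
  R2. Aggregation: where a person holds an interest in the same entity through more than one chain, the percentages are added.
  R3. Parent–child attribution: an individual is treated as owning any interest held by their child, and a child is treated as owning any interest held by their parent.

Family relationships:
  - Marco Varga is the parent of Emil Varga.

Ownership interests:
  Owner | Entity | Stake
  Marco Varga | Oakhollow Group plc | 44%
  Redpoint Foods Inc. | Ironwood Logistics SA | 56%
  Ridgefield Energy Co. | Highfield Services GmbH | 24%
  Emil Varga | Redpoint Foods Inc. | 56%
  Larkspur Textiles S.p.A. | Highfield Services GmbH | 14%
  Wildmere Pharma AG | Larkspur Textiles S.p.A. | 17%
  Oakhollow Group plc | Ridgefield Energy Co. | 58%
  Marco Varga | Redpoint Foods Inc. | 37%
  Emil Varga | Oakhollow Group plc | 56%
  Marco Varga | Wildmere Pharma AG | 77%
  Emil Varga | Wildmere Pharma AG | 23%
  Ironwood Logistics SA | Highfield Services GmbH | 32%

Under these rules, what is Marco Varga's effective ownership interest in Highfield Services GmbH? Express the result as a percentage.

32.9656%

By parent–child attribution (R3), Marco Varga is treated as also owning Emil Varga's interest in Wildmere Pharma AG, giving 77% + 23% = 100%.
By parent–child attribution (R3), Marco Varga is treated as also owning Emil Varga's interest in Oakhollow Group plc, giving 44% + 56% = 100%.
By parent–child attribution (R3), Marco Varga is treated as also owning Emil Varga's interest in Redpoint Foods Inc, giving 37% + 56% = 93%.
Chain via Wildmere Pharma AG → Larkspur Textiles S.p.A. (R1): 100% × 17% × 14% = 2.38% of Highfield Services GmbH.
Chain via Oakhollow Group plc → Ridgefield Energy Co. (R1): 100% × 58% × 24% = 13.92% of Highfield Services GmbH.
Chain via Redpoint Foods Inc. → Ironwood Logistics SA (R1): 93% × 56% × 32% = 16.6656% of Highfield Services GmbH.
Aggregating (R2): 2.38% + 13.92% + 16.6656% = 32.9656%.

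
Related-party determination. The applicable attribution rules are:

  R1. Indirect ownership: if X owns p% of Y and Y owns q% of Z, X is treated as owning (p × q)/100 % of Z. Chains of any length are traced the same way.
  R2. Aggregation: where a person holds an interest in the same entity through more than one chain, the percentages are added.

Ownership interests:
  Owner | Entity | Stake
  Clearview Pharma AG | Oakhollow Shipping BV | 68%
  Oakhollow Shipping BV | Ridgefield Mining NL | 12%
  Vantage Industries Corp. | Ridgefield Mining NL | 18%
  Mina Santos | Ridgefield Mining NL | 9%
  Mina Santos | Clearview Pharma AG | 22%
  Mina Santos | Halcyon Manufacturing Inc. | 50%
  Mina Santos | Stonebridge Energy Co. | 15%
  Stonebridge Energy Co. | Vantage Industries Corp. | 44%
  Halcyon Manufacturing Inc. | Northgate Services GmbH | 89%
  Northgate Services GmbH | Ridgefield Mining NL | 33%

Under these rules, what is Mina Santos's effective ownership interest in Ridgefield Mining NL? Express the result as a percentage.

26.6682%

Chain via Stonebridge Energy Co. → Vantage Industries Corp. (R1): 15% × 44% × 18% = 1.188% of Ridgefield Mining NL.
Chain via Clearview Pharma AG → Oakhollow Shipping BV (R1): 22% × 68% × 12% = 1.7952% of Ridgefield Mining NL.
Chain via Halcyon Manufacturing Inc. → Northgate Services GmbH (R1): 50% × 89% × 33% = 14.685% of Ridgefield Mining NL.
Direct interest in Ridgefield Mining NL: 9%.
Aggregating (R2): 1.188% + 1.7952% + 14.685% + 9% = 26.6682%.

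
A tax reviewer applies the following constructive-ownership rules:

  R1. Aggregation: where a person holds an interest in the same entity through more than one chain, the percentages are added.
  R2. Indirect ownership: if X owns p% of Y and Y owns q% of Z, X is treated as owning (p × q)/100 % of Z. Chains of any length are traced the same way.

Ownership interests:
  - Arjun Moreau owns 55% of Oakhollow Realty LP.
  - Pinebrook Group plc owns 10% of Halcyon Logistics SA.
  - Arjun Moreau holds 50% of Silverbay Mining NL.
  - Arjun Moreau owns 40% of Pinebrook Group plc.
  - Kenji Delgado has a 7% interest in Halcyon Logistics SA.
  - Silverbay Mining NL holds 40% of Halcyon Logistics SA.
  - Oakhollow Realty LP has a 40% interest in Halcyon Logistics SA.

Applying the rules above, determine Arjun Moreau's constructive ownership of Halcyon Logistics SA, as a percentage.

46%

Chain via Silverbay Mining NL (R2): 50% × 40% = 20% of Halcyon Logistics SA.
Chain via Pinebrook Group plc (R2): 40% × 10% = 4% of Halcyon Logistics SA.
Chain via Oakhollow Realty LP (R2): 55% × 40% = 22% of Halcyon Logistics SA.
Aggregating (R1): 20% + 4% + 22% = 46%.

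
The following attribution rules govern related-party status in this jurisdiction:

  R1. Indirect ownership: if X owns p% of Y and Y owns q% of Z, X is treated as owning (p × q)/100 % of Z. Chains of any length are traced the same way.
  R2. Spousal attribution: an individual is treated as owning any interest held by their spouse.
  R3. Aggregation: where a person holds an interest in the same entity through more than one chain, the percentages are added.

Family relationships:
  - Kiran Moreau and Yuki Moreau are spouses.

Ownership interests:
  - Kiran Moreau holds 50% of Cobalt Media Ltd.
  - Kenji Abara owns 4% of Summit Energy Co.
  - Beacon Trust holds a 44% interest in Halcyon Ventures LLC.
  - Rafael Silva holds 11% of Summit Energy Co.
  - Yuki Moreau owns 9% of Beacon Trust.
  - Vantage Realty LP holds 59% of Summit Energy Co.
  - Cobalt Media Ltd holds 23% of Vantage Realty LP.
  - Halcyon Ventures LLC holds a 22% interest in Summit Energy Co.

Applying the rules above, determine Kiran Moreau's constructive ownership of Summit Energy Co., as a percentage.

7.6562%

By spousal attribution (R2), Kiran Moreau is treated as owning Yuki Moreau's 9% interest in Beacon Trust.
Chain via Cobalt Media Ltd → Vantage Realty LP (R1): 50% × 23% × 59% = 6.785% of Summit Energy Co.
Chain via Beacon Trust → Halcyon Ventures LLC (R1): 9% × 44% × 22% = 0.8712% of Summit Energy Co.
Aggregating (R3): 6.785% + 0.8712% = 7.6562%.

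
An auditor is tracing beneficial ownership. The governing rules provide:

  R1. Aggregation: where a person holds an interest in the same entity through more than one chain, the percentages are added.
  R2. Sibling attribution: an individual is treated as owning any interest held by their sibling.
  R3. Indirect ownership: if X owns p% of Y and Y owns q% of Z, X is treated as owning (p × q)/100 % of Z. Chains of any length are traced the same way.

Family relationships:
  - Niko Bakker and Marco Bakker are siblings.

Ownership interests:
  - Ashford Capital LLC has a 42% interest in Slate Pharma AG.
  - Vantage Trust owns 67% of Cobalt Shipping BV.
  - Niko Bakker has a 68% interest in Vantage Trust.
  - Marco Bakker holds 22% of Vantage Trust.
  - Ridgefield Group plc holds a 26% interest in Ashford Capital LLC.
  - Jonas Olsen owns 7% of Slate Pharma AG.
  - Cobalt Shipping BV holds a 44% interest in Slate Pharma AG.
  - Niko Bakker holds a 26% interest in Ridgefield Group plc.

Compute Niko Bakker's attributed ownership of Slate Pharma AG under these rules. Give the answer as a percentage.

29.3712%

By sibling attribution (R2), Niko Bakker is treated as also owning Marco Bakker's interest in Vantage Trust, giving 68% + 22% = 90%.
Chain via Vantage Trust → Cobalt Shipping BV (R3): 90% × 67% × 44% = 26.532% of Slate Pharma AG.
Chain via Ridgefield Group plc → Ashford Capital LLC (R3): 26% × 26% × 42% = 2.8392% of Slate Pharma AG.
Aggregating (R1): 26.532% + 2.8392% = 29.3712%.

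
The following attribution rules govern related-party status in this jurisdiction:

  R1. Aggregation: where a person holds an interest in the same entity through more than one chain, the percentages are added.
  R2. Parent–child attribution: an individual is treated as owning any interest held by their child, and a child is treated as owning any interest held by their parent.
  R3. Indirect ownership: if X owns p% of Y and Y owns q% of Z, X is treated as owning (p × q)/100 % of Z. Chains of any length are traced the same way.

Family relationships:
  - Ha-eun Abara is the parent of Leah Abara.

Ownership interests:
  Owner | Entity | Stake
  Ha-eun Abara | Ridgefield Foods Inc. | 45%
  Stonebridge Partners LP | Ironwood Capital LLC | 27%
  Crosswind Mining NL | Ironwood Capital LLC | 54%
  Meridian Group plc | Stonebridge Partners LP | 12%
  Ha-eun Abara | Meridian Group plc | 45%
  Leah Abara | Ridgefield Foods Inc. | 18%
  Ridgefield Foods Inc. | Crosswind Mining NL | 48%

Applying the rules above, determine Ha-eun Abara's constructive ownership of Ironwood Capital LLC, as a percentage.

By parent–child attribution (R2), Ha-eun Abara is treated as also owning Leah Abara's interest in Ridgefield Foods Inc, giving 45% + 18% = 63%.
Chain via Ridgefield Foods Inc. → Crosswind Mining NL (R3): 63% × 48% × 54% = 16.3296% of Ironwood Capital LLC.
Chain via Meridian Group plc → Stonebridge Partners LP (R3): 45% × 12% × 27% = 1.458% of Ironwood Capital LLC.
Aggregating (R1): 16.3296% + 1.458% = 17.7876%.

17.7876%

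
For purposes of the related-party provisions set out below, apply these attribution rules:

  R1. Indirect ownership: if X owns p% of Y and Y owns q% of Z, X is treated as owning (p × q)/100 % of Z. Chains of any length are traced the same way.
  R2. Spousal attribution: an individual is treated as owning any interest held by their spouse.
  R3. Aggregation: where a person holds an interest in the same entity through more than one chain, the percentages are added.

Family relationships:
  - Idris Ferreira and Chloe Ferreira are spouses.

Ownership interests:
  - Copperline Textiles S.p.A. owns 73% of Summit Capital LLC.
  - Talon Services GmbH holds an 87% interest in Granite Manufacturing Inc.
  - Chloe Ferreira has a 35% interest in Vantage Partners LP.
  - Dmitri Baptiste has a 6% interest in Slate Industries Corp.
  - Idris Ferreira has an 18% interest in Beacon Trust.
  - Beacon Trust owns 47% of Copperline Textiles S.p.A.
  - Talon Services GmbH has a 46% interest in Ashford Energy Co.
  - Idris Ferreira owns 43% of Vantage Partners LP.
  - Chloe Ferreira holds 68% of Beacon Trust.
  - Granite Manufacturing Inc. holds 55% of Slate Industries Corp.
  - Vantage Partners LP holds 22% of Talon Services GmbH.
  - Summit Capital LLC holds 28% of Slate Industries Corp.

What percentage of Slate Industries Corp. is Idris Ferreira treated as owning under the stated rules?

By spousal attribution (R2), Idris Ferreira is treated as also owning Chloe Ferreira's interest in Vantage Partners LP, giving 43% + 35% = 78%.
By spousal attribution (R2), Idris Ferreira is treated as also owning Chloe Ferreira's interest in Beacon Trust, giving 18% + 68% = 86%.
Chain via Vantage Partners LP → Talon Services GmbH → Granite Manufacturing Inc. (R1): 78% × 22% × 87% × 55% = 8.21106% of Slate Industries Corp.
Chain via Beacon Trust → Copperline Textiles S.p.A. → Summit Capital LLC (R1): 86% × 47% × 73% × 28% = 8.261848% of Slate Industries Corp.
Aggregating (R3): 8.21106% + 8.261848% = 16.472908%.

16.472908%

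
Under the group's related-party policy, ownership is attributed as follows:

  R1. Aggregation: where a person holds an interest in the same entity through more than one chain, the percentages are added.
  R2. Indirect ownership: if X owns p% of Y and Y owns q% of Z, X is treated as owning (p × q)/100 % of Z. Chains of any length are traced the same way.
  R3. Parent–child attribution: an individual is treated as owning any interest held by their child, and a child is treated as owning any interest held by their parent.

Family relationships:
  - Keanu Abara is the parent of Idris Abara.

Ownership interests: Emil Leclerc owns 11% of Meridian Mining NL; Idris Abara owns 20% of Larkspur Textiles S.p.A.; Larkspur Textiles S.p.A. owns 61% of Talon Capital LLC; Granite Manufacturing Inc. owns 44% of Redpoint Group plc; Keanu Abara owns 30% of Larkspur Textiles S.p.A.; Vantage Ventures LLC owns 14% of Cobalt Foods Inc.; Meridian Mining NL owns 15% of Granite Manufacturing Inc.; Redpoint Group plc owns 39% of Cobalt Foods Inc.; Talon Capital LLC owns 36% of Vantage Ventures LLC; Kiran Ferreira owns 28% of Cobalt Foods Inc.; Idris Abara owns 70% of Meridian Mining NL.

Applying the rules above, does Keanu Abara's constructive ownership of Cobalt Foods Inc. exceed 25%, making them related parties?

By parent–child attribution (R3), Keanu Abara is treated as also owning Idris Abara's interest in Larkspur Textiles S.p.A, giving 30% + 20% = 50%.
By parent–child attribution (R3), Keanu Abara is treated as owning Idris Abara's 70% interest in Meridian Mining NL.
Chain via Larkspur Textiles S.p.A. → Talon Capital LLC → Vantage Ventures LLC (R2): 50% × 61% × 36% × 14% = 1.5372% of Cobalt Foods Inc.
Chain via Meridian Mining NL → Granite Manufacturing Inc. → Redpoint Group plc (R2): 70% × 15% × 44% × 39% = 1.8018% of Cobalt Foods Inc.
Aggregating (R1): 1.5372% + 1.8018% = 3.339%.
3.339% does not exceed the 25% threshold, so Keanu is not a related party to Cobalt Foods Inc.

No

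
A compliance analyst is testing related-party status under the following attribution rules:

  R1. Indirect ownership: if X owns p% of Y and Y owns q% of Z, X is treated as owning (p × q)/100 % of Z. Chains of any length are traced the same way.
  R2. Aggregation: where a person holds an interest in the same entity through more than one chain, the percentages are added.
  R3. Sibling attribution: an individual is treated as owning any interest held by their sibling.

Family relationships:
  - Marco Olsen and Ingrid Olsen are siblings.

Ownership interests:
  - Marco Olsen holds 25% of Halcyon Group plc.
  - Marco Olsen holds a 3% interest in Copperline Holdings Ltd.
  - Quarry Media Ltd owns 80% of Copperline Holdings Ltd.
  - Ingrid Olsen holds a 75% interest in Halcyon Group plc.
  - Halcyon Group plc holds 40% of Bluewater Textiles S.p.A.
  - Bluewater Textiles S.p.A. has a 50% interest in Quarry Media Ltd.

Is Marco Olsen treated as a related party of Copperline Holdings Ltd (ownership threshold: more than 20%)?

By sibling attribution (R3), Marco Olsen is treated as also owning Ingrid Olsen's interest in Halcyon Group plc, giving 25% + 75% = 100%.
Chain via Halcyon Group plc → Bluewater Textiles S.p.A. → Quarry Media Ltd (R1): 100% × 40% × 50% × 80% = 16% of Copperline Holdings Ltd.
Direct interest in Copperline Holdings Ltd: 3%.
Aggregating (R2): 16% + 3% = 19%.
19% does not exceed the 20% threshold, so Marco is not a related party to Copperline Holdings Ltd.

No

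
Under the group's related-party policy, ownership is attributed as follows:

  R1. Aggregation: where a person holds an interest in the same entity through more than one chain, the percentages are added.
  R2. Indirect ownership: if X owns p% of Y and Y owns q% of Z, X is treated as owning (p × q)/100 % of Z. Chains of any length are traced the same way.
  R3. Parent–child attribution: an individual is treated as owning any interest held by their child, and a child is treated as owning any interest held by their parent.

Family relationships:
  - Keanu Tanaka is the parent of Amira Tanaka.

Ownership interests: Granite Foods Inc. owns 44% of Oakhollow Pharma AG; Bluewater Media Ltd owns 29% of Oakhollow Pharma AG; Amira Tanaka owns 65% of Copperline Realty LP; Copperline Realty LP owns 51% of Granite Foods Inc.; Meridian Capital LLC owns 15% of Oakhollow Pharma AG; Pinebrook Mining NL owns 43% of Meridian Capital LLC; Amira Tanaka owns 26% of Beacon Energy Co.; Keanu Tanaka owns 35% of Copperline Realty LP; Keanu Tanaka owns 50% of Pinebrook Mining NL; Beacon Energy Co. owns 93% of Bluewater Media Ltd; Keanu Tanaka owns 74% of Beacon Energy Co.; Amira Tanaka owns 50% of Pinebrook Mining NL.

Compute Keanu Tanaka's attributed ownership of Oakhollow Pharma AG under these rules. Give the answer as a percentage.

By parent–child attribution (R3), Keanu Tanaka is treated as also owning Amira Tanaka's interest in Beacon Energy Co, giving 74% + 26% = 100%.
By parent–child attribution (R3), Keanu Tanaka is treated as also owning Amira Tanaka's interest in Copperline Realty LP, giving 35% + 65% = 100%.
By parent–child attribution (R3), Keanu Tanaka is treated as also owning Amira Tanaka's interest in Pinebrook Mining NL, giving 50% + 50% = 100%.
Chain via Beacon Energy Co. → Bluewater Media Ltd (R2): 100% × 93% × 29% = 26.97% of Oakhollow Pharma AG.
Chain via Copperline Realty LP → Granite Foods Inc. (R2): 100% × 51% × 44% = 22.44% of Oakhollow Pharma AG.
Chain via Pinebrook Mining NL → Meridian Capital LLC (R2): 100% × 43% × 15% = 6.45% of Oakhollow Pharma AG.
Aggregating (R1): 26.97% + 22.44% + 6.45% = 55.86%.

55.86%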